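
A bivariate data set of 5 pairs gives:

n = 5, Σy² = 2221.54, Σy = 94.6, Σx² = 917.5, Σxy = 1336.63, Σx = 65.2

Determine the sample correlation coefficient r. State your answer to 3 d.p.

r = (nΣxy − ΣxΣy) / √[(nΣx² − (Σx)²)(nΣy² − (Σy)²)]
Numerator: 5×1336.63 − 65.2×94.6 = 515.23
Denominator: √[(4587.5 − 4251.04)(11107.7 − 8949.16)] = √[336.46 × 2158.54] = 852.2103
r = 515.23 / 852.2103 ≈ 0.605

0.605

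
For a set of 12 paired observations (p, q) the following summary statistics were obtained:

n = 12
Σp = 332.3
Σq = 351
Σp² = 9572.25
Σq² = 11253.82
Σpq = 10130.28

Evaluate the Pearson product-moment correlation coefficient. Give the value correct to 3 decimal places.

r = (nΣpq − ΣpΣq) / √[(nΣp² − (Σp)²)(nΣq² − (Σq)²)]
Numerator: 12×10130.28 − 332.3×351 = 4926.06
Denominator: √[(114867 − 110423.29)(135045.84 − 123201)] = √[4443.71 × 11844.84] = 7255.0006
r = 4926.06 / 7255.0006 ≈ 0.679

0.679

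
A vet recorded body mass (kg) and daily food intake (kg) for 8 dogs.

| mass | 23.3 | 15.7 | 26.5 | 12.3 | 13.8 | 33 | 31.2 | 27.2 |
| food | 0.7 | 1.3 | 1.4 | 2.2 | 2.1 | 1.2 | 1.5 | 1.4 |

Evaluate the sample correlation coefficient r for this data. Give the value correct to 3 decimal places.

n = 8, Σx = 183, Σy = 11.8, Σx² = 4635.64, Σy² = 19.04, Σxy = 254.34
nΣxy − ΣxΣy = 2034.72 − 2159.4 = -124.68
nΣx² − (Σx)² = 37085.12 − 33489 = 3596.12; nΣy² − (Σy)² = 152.32 − 139.24 = 13.08
r = -124.68 / √(3596.12 × 13.08) = -124.68 / 216.8807 ≈ -0.575

-0.575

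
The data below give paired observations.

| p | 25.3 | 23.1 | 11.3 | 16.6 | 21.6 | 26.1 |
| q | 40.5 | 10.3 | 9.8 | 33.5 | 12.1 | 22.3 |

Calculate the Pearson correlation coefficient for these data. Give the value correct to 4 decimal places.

0.3145

n = 6, Σp = 124, Σq = 128.5, Σp² = 2724.72, Σq² = 3608.33, Σpq = 2772.81
nΣpq − ΣpΣq = 16636.86 − 15934 = 702.86
nΣp² − (Σp)² = 16348.32 − 15376 = 972.32; nΣq² − (Σq)² = 21649.98 − 16512.25 = 5137.73
r = 702.86 / √(972.32 × 5137.73) = 702.86 / 2235.0655 ≈ 0.3145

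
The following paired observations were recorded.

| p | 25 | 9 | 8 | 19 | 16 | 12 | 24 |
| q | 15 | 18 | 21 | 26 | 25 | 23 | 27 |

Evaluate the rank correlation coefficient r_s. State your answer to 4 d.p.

0.2143

Rank p: 7, 2, 1, 5, 4, 3, 6
Rank q: 1, 2, 3, 6, 5, 4, 7
d = rank(p) − rank(q): 6, 0, -2, -1, -1, -1, -1; Σd² = 44
ρ = 1 − 6Σd² / [n(n²−1)] = 1 − 6×44 / (7×48) = 1 − 264/336 ≈ 0.2143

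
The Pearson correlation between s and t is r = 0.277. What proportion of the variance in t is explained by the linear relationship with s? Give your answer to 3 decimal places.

r² = (0.277)² = 0.077

0.077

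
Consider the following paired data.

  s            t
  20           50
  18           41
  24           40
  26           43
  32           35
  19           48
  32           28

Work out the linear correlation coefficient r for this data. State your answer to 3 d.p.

-0.822

n = 7, Σs = 171, Σt = 285, Σs² = 4385, Σt² = 11943, Σst = 6744
nΣst − ΣsΣt = 47208 − 48735 = -1527
nΣs² − (Σs)² = 30695 − 29241 = 1454; nΣt² − (Σt)² = 83601 − 81225 = 2376
r = -1527 / √(1454 × 2376) = -1527 / 1858.6834 ≈ -0.822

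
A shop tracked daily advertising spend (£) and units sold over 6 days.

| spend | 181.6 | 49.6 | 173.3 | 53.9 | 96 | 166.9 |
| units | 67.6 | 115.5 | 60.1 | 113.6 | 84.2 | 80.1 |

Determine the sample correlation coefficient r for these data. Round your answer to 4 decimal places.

-0.9393

n = 6, Σx = 721.3, Σy = 521.1, Σx² = 105448.43, Σy² = 47932.63, Σxy = 55995.22
nΣxy − ΣxΣy = 335971.32 − 375869.43 = -39898.11
nΣx² − (Σx)² = 632690.58 − 520273.69 = 112416.89; nΣy² − (Σy)² = 287595.78 − 271545.21 = 16050.57
r = -39898.11 / √(112416.89 × 16050.57) = -39898.11 / 42477.7019 ≈ -0.9393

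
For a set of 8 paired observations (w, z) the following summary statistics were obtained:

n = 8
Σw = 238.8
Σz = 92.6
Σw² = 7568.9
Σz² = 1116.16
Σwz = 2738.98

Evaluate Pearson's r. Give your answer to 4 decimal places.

-0.1798

r = (nΣwz − ΣwΣz) / √[(nΣw² − (Σw)²)(nΣz² − (Σz)²)]
Numerator: 8×2738.98 − 238.8×92.6 = -201.04
Denominator: √[(60551.2 − 57025.44)(8929.28 − 8574.76)] = √[3525.76 × 354.52] = 1118.0127
r = -201.04 / 1118.0127 ≈ -0.1798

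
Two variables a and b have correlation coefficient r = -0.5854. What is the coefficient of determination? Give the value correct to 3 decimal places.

r² = (-0.5854)² = 0.343

0.343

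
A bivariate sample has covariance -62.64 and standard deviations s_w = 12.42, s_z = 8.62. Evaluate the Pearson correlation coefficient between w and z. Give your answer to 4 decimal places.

r = Cov(w,z) / (s_w · s_z) = -62.64 / (12.42 × 8.62)
  = -62.64 / 107.0604 ≈ -0.5851

-0.5851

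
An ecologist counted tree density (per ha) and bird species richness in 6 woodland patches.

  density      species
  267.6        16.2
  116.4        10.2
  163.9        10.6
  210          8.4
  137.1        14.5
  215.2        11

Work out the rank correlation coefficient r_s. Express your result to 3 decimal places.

0.429

Rank density: 6, 1, 3, 4, 2, 5
Rank species: 6, 2, 3, 1, 5, 4
d = rank(density) − rank(species): 0, -1, 0, 3, -3, 1; Σd² = 20
ρ = 1 − 6Σd² / [n(n²−1)] = 1 − 6×20 / (6×35) = 1 − 120/210 ≈ 0.429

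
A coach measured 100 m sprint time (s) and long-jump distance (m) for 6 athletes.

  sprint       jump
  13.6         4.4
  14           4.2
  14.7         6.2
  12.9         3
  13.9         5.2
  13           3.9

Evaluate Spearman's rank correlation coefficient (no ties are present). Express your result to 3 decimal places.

Rank sprint: 3, 5, 6, 1, 4, 2
Rank jump: 4, 3, 6, 1, 5, 2
d = rank(sprint) − rank(jump): -1, 2, 0, 0, -1, 0; Σd² = 6
ρ = 1 − 6Σd² / [n(n²−1)] = 1 − 6×6 / (6×35) = 1 − 36/210 ≈ 0.829

0.829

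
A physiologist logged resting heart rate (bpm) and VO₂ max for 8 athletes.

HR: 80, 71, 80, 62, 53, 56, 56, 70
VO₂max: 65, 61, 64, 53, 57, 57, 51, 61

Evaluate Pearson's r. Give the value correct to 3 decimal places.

0.849

n = 8, Σx = 528, Σy = 469, Σx² = 35666, Σy² = 27671, Σxy = 31276
nΣxy − ΣxΣy = 250208 − 247632 = 2576
nΣx² − (Σx)² = 285328 − 278784 = 6544; nΣy² − (Σy)² = 221368 − 219961 = 1407
r = 2576 / √(6544 × 1407) = 2576 / 3034.3711 ≈ 0.849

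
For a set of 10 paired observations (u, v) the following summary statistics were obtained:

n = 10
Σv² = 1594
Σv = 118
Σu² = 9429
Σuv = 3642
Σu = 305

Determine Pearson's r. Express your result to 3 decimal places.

r = (nΣuv − ΣuΣv) / √[(nΣu² − (Σu)²)(nΣv² − (Σv)²)]
Numerator: 10×3642 − 305×118 = 430
Denominator: √[(94290 − 93025)(15940 − 13924)] = √[1265 × 2016] = 1596.9471
r = 430 / 1596.9471 ≈ 0.269

0.269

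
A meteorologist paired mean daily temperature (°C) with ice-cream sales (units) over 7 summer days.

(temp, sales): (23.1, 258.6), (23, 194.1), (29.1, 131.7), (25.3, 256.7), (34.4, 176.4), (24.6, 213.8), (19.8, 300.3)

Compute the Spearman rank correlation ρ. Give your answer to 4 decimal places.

Rank temp: 3, 2, 6, 5, 7, 4, 1
Rank sales: 6, 3, 1, 5, 2, 4, 7
d = rank(temp) − rank(sales): -3, -1, 5, 0, 5, 0, -6; Σd² = 96
ρ = 1 − 6Σd² / [n(n²−1)] = 1 − 6×96 / (7×48) = 1 − 576/336 ≈ -0.7143

-0.7143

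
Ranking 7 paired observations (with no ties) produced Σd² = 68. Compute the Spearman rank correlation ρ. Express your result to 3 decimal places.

ρ = 1 − 6Σd² / [n(n²−1)] = 1 − 6×68 / (7×48)
  = 1 − 408/336 = 1 − 1.2143 ≈ -0.214

-0.214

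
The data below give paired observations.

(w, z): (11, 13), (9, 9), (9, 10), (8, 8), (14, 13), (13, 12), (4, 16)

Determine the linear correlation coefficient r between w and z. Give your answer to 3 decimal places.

n = 7, Σw = 68, Σz = 81, Σw² = 728, Σz² = 983, Σwz = 780
nΣwz − ΣwΣz = 5460 − 5508 = -48
nΣw² − (Σw)² = 5096 − 4624 = 472; nΣz² − (Σz)² = 6881 − 6561 = 320
r = -48 / √(472 × 320) = -48 / 388.6386 ≈ -0.124

-0.124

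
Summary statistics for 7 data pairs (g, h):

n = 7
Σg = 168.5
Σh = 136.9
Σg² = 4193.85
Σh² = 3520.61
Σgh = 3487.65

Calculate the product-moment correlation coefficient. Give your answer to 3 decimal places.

r = (nΣgh − ΣgΣh) / √[(nΣg² − (Σg)²)(nΣh² − (Σh)²)]
Numerator: 7×3487.65 − 168.5×136.9 = 1345.9
Denominator: √[(29356.95 − 28392.25)(24644.27 − 18741.61)] = √[964.7 × 5902.66] = 2386.2724
r = 1345.9 / 2386.2724 ≈ 0.564

0.564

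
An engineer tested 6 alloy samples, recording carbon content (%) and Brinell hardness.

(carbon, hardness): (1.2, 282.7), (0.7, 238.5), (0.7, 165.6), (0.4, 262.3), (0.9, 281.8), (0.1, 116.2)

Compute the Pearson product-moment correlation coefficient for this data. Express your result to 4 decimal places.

0.7177

n = 6, Σx = 4, Σy = 1347.1, Σx² = 3.4, Σy² = 325939.87, Σxy = 992.27
nΣxy − ΣxΣy = 5953.62 − 5388.4 = 565.22
nΣx² − (Σx)² = 20.4 − 16 = 4.4; nΣy² − (Σy)² = 1955639.22 − 1814678.41 = 140960.81
r = 565.22 / √(4.4 × 140960.81) = 565.22 / 787.5453 ≈ 0.7177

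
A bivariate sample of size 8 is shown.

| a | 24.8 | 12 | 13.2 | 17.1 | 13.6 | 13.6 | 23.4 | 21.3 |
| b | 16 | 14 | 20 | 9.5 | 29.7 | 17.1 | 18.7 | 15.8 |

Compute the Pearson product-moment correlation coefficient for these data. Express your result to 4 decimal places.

-0.2142

n = 8, Σa = 139, Σb = 140.8, Σa² = 2596.86, Σb² = 2716.08, Σab = 2401.85
nΣab − ΣaΣb = 19214.8 − 19571.2 = -356.4
nΣa² − (Σa)² = 20774.88 − 19321 = 1453.88; nΣb² − (Σb)² = 21728.64 − 19824.64 = 1904
r = -356.4 / √(1453.88 × 1904) = -356.4 / 1663.7871 ≈ -0.2142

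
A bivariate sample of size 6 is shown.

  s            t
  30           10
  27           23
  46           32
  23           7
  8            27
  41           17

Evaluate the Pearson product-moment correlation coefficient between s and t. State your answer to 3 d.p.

0.127

n = 6, Σs = 175, Σt = 116, Σs² = 6019, Σt² = 2720, Σst = 3467
nΣst − ΣsΣt = 20802 − 20300 = 502
nΣs² − (Σs)² = 36114 − 30625 = 5489; nΣt² − (Σt)² = 16320 − 13456 = 2864
r = 502 / √(5489 × 2864) = 502 / 3964.9081 ≈ 0.127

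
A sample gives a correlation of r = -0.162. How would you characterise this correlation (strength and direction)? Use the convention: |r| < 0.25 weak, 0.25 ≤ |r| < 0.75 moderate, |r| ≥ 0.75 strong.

r = -0.162 < 0 so the relationship is negative.
|r| = 0.162, which falls in the weak range.

weak negative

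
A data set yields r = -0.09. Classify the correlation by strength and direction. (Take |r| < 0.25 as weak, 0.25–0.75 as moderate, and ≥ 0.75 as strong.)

weak negative

r = -0.09 < 0 so the relationship is negative.
|r| = 0.09, which falls in the weak range.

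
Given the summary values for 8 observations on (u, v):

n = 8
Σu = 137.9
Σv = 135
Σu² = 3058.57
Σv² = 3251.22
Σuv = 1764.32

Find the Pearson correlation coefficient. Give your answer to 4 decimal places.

-0.6910

r = (nΣuv − ΣuΣv) / √[(nΣu² − (Σu)²)(nΣv² − (Σv)²)]
Numerator: 8×1764.32 − 137.9×135 = -4501.94
Denominator: √[(24468.56 − 19016.41)(26009.76 − 18225)] = √[5452.15 × 7784.76] = 6514.8814
r = -4501.94 / 6514.8814 ≈ -0.6910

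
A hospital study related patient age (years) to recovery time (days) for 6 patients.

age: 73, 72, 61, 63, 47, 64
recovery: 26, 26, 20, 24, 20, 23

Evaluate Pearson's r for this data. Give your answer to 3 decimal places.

n = 6, Σx = 380, Σy = 139, Σx² = 24508, Σy² = 3257, Σxy = 8914
nΣxy − ΣxΣy = 53484 − 52820 = 664
nΣx² − (Σx)² = 147048 − 144400 = 2648; nΣy² − (Σy)² = 19542 − 19321 = 221
r = 664 / √(2648 × 221) = 664 / 764.9889 ≈ 0.868

0.868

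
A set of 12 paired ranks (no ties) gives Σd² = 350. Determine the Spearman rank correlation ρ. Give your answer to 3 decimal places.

-0.224

ρ = 1 − 6Σd² / [n(n²−1)] = 1 − 6×350 / (12×143)
  = 1 − 2100/1716 = 1 − 1.2238 ≈ -0.224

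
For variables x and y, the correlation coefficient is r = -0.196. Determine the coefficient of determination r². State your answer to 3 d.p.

r² = (-0.196)² = 0.038

0.038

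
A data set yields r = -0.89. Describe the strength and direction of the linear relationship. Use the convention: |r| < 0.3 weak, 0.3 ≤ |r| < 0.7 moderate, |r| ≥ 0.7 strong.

strong negative

r = -0.89 < 0 so the relationship is negative.
|r| = 0.89, which falls in the strong range.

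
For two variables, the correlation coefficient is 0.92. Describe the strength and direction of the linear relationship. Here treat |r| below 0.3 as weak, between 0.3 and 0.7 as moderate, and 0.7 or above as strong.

strong positive

r = 0.92 > 0 so the relationship is positive.
|r| = 0.92, which falls in the strong range.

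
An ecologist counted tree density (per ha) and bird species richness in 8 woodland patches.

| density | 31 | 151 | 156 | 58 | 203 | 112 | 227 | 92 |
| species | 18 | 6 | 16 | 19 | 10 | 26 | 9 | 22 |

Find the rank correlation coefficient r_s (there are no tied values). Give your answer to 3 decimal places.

Rank density: 1, 5, 6, 2, 7, 4, 8, 3
Rank species: 5, 1, 4, 6, 3, 8, 2, 7
d = rank(density) − rank(species): -4, 4, 2, -4, 4, -4, 6, -4; Σd² = 136
ρ = 1 − 6Σd² / [n(n²−1)] = 1 − 6×136 / (8×63) = 1 − 816/504 ≈ -0.619

-0.619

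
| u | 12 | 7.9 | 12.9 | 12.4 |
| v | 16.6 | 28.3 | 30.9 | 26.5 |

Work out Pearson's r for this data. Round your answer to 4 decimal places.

n = 4, Σu = 45.2, Σv = 102.3, Σu² = 526.58, Σv² = 2733.51, Σuv = 1149.98
nΣuv − ΣuΣv = 4599.92 − 4623.96 = -24.04
nΣu² − (Σu)² = 2106.32 − 2043.04 = 63.28; nΣv² − (Σv)² = 10934.04 − 10465.29 = 468.75
r = -24.04 / √(63.28 × 468.75) = -24.04 / 172.2280 ≈ -0.1396

-0.1396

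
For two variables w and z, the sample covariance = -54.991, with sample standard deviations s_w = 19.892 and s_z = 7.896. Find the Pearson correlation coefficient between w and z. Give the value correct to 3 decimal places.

-0.350

r = Cov(w,z) / (s_w · s_z) = -54.991 / (19.892 × 7.896)
  = -54.991 / 157.0672 ≈ -0.350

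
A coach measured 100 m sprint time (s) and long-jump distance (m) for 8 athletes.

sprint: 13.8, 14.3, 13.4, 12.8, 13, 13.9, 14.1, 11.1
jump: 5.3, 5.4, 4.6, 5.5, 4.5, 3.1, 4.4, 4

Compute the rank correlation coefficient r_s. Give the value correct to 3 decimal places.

Rank sprint: 5, 8, 4, 2, 3, 6, 7, 1
Rank jump: 6, 7, 5, 8, 4, 1, 3, 2
d = rank(sprint) − rank(jump): -1, 1, -1, -6, -1, 5, 4, -1; Σd² = 82
ρ = 1 − 6Σd² / [n(n²−1)] = 1 − 6×82 / (8×63) = 1 − 492/504 ≈ 0.024

0.024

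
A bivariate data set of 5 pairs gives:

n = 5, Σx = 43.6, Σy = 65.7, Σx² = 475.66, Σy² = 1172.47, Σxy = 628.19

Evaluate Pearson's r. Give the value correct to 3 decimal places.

0.322

r = (nΣxy − ΣxΣy) / √[(nΣx² − (Σx)²)(nΣy² − (Σy)²)]
Numerator: 5×628.19 − 43.6×65.7 = 276.43
Denominator: √[(2378.3 − 1900.96)(5862.35 − 4316.49)] = √[477.34 × 1545.86] = 859.0115
r = 276.43 / 859.0115 ≈ 0.322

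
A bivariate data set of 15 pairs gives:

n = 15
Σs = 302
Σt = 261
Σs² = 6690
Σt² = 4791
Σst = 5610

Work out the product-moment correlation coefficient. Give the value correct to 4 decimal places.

0.9105

r = (nΣst − ΣsΣt) / √[(nΣs² − (Σs)²)(nΣt² − (Σt)²)]
Numerator: 15×5610 − 302×261 = 5328
Denominator: √[(100350 − 91204)(71865 − 68121)] = √[9146 × 3744] = 5851.7197
r = 5328 / 5851.7197 ≈ 0.9105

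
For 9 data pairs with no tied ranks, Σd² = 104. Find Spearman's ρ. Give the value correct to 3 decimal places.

ρ = 1 − 6Σd² / [n(n²−1)] = 1 − 6×104 / (9×80)
  = 1 − 624/720 = 1 − 0.8667 ≈ 0.133

0.133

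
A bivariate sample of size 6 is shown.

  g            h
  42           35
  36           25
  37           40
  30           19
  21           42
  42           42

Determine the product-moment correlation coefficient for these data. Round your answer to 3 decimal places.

n = 6, Σg = 208, Σh = 203, Σg² = 7534, Σh² = 7339, Σgh = 7066
nΣgh − ΣgΣh = 42396 − 42224 = 172
nΣg² − (Σg)² = 45204 − 43264 = 1940; nΣh² − (Σh)² = 44034 − 41209 = 2825
r = 172 / √(1940 × 2825) = 172 / 2341.0468 ≈ 0.073

0.073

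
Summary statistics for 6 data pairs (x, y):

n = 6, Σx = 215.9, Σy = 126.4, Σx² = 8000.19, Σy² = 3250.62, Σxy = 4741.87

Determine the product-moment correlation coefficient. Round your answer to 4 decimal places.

0.5249

r = (nΣxy − ΣxΣy) / √[(nΣx² − (Σx)²)(nΣy² − (Σy)²)]
Numerator: 6×4741.87 − 215.9×126.4 = 1161.46
Denominator: √[(48001.14 − 46612.81)(19503.72 − 15976.96)] = √[1388.33 × 3526.76] = 2212.7600
r = 1161.46 / 2212.7600 ≈ 0.5249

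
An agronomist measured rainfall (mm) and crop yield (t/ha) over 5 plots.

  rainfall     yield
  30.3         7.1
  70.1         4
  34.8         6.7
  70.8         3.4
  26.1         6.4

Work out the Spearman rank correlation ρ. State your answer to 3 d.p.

-0.700

Rank rainfall: 2, 4, 3, 5, 1
Rank yield: 5, 2, 4, 1, 3
d = rank(rainfall) − rank(yield): -3, 2, -1, 4, -2; Σd² = 34
ρ = 1 − 6Σd² / [n(n²−1)] = 1 − 6×34 / (5×24) = 1 − 204/120 ≈ -0.700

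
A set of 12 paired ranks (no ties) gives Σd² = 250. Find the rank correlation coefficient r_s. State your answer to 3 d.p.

0.126

ρ = 1 − 6Σd² / [n(n²−1)] = 1 − 6×250 / (12×143)
  = 1 − 1500/1716 = 1 − 0.8741 ≈ 0.126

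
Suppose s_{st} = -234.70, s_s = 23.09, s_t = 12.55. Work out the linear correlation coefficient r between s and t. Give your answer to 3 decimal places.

-0.810

r = Cov(s,t) / (s_s · s_t) = -234.70 / (23.09 × 12.55)
  = -234.70 / 289.7795 ≈ -0.810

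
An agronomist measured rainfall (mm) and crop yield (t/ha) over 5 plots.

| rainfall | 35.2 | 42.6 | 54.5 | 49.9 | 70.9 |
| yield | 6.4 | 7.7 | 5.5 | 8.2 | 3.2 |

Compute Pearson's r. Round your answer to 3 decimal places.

n = 5, Σx = 253.1, Σy = 31, Σx² = 13540.87, Σy² = 207.98, Σxy = 1489.11
nΣxy − ΣxΣy = 7445.55 − 7846.1 = -400.55
nΣx² − (Σx)² = 67704.35 − 64059.61 = 3644.74; nΣy² − (Σy)² = 1039.9 − 961 = 78.9
r = -400.55 / √(3644.74 × 78.9) = -400.55 / 536.2555 ≈ -0.747

-0.747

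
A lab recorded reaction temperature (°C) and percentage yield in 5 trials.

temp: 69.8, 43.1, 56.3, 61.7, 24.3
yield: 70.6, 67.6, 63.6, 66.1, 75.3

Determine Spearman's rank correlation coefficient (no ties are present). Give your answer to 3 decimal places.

-0.300

Rank temp: 5, 2, 3, 4, 1
Rank yield: 4, 3, 1, 2, 5
d = rank(temp) − rank(yield): 1, -1, 2, 2, -4; Σd² = 26
ρ = 1 − 6Σd² / [n(n²−1)] = 1 − 6×26 / (5×24) = 1 − 156/120 ≈ -0.300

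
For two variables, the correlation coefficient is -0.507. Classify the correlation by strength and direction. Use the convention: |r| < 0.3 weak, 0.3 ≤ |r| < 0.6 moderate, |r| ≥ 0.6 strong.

r = -0.507 < 0 so the relationship is negative.
|r| = 0.507, which falls in the moderate range.

moderate negative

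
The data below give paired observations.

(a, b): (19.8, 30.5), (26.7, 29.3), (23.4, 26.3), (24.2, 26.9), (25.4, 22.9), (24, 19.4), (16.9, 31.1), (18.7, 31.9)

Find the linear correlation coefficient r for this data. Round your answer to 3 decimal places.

-0.614

n = 8, Σa = 179.1, Σb = 218.3, Σa² = 4094.59, Σb² = 6089.63, Σab = 4821.99
nΣab − ΣaΣb = 38575.92 − 39097.53 = -521.61
nΣa² − (Σa)² = 32756.72 − 32076.81 = 679.91; nΣb² − (Σb)² = 48717.04 − 47654.89 = 1062.15
r = -521.61 / √(679.91 × 1062.15) = -521.61 / 849.8037 ≈ -0.614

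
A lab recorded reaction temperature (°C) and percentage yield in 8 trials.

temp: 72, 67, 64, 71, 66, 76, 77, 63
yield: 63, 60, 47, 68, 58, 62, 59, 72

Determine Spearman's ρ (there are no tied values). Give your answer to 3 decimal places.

0.000

Rank temp: 6, 4, 2, 5, 3, 7, 8, 1
Rank yield: 6, 4, 1, 7, 2, 5, 3, 8
d = rank(temp) − rank(yield): 0, 0, 1, -2, 1, 2, 5, -7; Σd² = 84
ρ = 1 − 6Σd² / [n(n²−1)] = 1 − 6×84 / (8×63) = 1 − 504/504 ≈ 0.000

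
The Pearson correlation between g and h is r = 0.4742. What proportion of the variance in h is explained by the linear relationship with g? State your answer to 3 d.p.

0.225

r² = (0.4742)² = 0.225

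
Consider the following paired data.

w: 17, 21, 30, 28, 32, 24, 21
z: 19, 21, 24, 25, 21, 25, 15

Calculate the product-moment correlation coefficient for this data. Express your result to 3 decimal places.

n = 7, Σw = 173, Σz = 150, Σw² = 4455, Σz² = 3294, Σwz = 3771
nΣwz − ΣwΣz = 26397 − 25950 = 447
nΣw² − (Σw)² = 31185 − 29929 = 1256; nΣz² − (Σz)² = 23058 − 22500 = 558
r = 447 / √(1256 × 558) = 447 / 837.1667 ≈ 0.534

0.534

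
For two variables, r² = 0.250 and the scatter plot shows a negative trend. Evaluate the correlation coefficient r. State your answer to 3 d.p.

-0.500

|r| = √0.250 = 0.500
The association is negative, so r = −0.500.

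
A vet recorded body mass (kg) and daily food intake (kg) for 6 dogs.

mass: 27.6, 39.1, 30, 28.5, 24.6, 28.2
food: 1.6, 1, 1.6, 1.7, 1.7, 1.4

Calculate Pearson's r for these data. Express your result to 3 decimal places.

n = 6, Σx = 178, Σy = 9, Σx² = 5403.22, Σy² = 13.86, Σxy = 261.01
nΣxy − ΣxΣy = 1566.06 − 1602 = -35.94
nΣx² − (Σx)² = 32419.32 − 31684 = 735.32; nΣy² − (Σy)² = 83.16 − 81 = 2.16
r = -35.94 / √(735.32 × 2.16) = -35.94 / 39.8534 ≈ -0.902

-0.902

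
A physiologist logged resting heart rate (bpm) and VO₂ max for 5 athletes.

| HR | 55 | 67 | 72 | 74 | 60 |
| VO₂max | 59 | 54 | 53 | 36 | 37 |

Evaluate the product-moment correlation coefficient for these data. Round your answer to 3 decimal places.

-0.340

n = 5, Σx = 328, Σy = 239, Σx² = 21774, Σy² = 11871, Σxy = 15563
nΣxy − ΣxΣy = 77815 − 78392 = -577
nΣx² − (Σx)² = 108870 − 107584 = 1286; nΣy² − (Σy)² = 59355 − 57121 = 2234
r = -577 / √(1286 × 2234) = -577 / 1694.9702 ≈ -0.340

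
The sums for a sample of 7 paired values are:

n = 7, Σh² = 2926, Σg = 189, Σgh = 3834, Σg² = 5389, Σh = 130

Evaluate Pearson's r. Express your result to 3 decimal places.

r = (nΣgh − ΣgΣh) / √[(nΣg² − (Σg)²)(nΣh² − (Σh)²)]
Numerator: 7×3834 − 189×130 = 2268
Denominator: √[(37723 − 35721)(20482 − 16900)] = √[2002 × 3582] = 2677.9029
r = 2268 / 2677.9029 ≈ 0.847

0.847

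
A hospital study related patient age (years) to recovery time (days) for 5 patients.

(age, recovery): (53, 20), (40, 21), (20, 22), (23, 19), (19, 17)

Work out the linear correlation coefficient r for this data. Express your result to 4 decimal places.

0.2695

n = 5, Σx = 155, Σy = 99, Σx² = 5699, Σy² = 1975, Σxy = 3100
nΣxy − ΣxΣy = 15500 − 15345 = 155
nΣx² − (Σx)² = 28495 − 24025 = 4470; nΣy² − (Σy)² = 9875 − 9801 = 74
r = 155 / √(4470 × 74) = 155 / 575.1348 ≈ 0.2695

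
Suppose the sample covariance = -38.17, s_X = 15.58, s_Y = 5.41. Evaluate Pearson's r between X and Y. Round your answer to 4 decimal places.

-0.4529

r = Cov(X,Y) / (s_X · s_Y) = -38.17 / (15.58 × 5.41)
  = -38.17 / 84.2878 ≈ -0.4529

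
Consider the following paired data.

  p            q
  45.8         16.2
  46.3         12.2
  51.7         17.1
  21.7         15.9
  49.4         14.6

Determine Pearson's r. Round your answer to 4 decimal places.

n = 5, Σp = 214.9, Σq = 76, Σp² = 9825.47, Σq² = 1169.66, Σpq = 3257.16
nΣpq − ΣpΣq = 16285.8 − 16332.4 = -46.6
nΣp² − (Σp)² = 49127.35 − 46182.01 = 2945.34; nΣq² − (Σq)² = 5848.3 − 5776 = 72.3
r = -46.6 / √(2945.34 × 72.3) = -46.6 / 461.4630 ≈ -0.1010

-0.1010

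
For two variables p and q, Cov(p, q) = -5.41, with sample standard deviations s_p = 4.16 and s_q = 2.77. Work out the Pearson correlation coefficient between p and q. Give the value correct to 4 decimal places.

r = Cov(p,q) / (s_p · s_q) = -5.41 / (4.16 × 2.77)
  = -5.41 / 11.5232 ≈ -0.4695

-0.4695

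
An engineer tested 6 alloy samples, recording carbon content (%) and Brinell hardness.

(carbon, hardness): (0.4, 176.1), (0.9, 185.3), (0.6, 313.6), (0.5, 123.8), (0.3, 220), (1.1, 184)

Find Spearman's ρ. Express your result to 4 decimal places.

Rank carbon: 2, 5, 4, 3, 1, 6
Rank hardness: 2, 4, 6, 1, 5, 3
d = rank(carbon) − rank(hardness): 0, 1, -2, 2, -4, 3; Σd² = 34
ρ = 1 − 6Σd² / [n(n²−1)] = 1 − 6×34 / (6×35) = 1 − 204/210 ≈ 0.0286

0.0286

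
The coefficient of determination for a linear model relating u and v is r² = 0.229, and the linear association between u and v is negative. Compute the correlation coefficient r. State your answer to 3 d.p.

-0.479

|r| = √0.229 = 0.479
The association is negative, so r = −0.479.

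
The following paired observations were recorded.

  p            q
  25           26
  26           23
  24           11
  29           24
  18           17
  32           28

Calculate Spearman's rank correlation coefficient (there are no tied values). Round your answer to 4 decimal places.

Rank p: 3, 4, 2, 5, 1, 6
Rank q: 5, 3, 1, 4, 2, 6
d = rank(p) − rank(q): -2, 1, 1, 1, -1, 0; Σd² = 8
ρ = 1 − 6Σd² / [n(n²−1)] = 1 − 6×8 / (6×35) = 1 − 48/210 ≈ 0.7714

0.7714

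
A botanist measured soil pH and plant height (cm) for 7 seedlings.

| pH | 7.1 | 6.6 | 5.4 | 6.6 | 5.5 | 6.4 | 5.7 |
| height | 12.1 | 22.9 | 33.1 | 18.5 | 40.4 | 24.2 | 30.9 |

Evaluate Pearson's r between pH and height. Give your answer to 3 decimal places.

-0.948

n = 7, Σx = 43.3, Σy = 182.1, Σx² = 270.39, Σy² = 5281.29, Σxy = 1091.1
nΣxy − ΣxΣy = 7637.7 − 7884.93 = -247.23
nΣx² − (Σx)² = 1892.73 − 1874.89 = 17.84; nΣy² − (Σy)² = 36969.03 − 33160.41 = 3808.62
r = -247.23 / √(17.84 × 3808.62) = -247.23 / 260.6641 ≈ -0.948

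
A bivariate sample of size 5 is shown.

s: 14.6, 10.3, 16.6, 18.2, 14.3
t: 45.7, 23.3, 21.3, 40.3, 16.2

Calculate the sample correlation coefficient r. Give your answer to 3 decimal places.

0.348

n = 5, Σs = 74, Σt = 146.8, Σs² = 1130.54, Σt² = 4971.6, Σst = 2225.91
nΣst − ΣsΣt = 11129.55 − 10863.2 = 266.35
nΣs² − (Σs)² = 5652.7 − 5476 = 176.7; nΣt² − (Σt)² = 24858 − 21550.24 = 3307.76
r = 266.35 / √(176.7 × 3307.76) = 266.35 / 764.5137 ≈ 0.348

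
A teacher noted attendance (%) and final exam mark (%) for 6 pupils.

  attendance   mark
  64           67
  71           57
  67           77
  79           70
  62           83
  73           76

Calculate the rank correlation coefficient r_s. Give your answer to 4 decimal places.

-0.3714

Rank attendance: 2, 4, 3, 6, 1, 5
Rank mark: 2, 1, 5, 3, 6, 4
d = rank(attendance) − rank(mark): 0, 3, -2, 3, -5, 1; Σd² = 48
ρ = 1 − 6Σd² / [n(n²−1)] = 1 − 6×48 / (6×35) = 1 − 288/210 ≈ -0.3714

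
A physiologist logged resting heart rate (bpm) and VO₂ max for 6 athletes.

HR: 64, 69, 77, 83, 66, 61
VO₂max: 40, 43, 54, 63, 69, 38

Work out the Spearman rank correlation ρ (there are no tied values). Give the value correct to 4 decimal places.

Rank HR: 2, 4, 5, 6, 3, 1
Rank VO₂max: 2, 3, 4, 5, 6, 1
d = rank(HR) − rank(VO₂max): 0, 1, 1, 1, -3, 0; Σd² = 12
ρ = 1 − 6Σd² / [n(n²−1)] = 1 − 6×12 / (6×35) = 1 − 72/210 ≈ 0.6571

0.6571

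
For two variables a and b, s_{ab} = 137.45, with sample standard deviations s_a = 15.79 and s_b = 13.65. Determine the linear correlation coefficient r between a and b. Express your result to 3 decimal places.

0.638

r = Cov(a,b) / (s_a · s_b) = 137.45 / (15.79 × 13.65)
  = 137.45 / 215.5335 ≈ 0.638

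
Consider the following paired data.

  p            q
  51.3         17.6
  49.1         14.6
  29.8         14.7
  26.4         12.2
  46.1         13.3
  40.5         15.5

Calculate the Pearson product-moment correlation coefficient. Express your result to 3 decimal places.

0.602

n = 6, Σp = 243.2, Σq = 87.9, Σp² = 10392.96, Σq² = 1304.99, Σpq = 3620.76
nΣpq − ΣpΣq = 21724.56 − 21377.28 = 347.28
nΣp² − (Σp)² = 62357.76 − 59146.24 = 3211.52; nΣq² − (Σq)² = 7829.94 − 7726.41 = 103.53
r = 347.28 / √(3211.52 × 103.53) = 347.28 / 576.6183 ≈ 0.602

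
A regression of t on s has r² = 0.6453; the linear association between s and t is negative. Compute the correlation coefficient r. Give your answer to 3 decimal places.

-0.803

|r| = √0.6453 = 0.803
The association is negative, so r = −0.803.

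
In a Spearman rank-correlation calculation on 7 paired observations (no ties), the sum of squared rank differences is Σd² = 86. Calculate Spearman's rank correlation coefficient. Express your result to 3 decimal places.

-0.536

ρ = 1 − 6Σd² / [n(n²−1)] = 1 − 6×86 / (7×48)
  = 1 − 516/336 = 1 − 1.5357 ≈ -0.536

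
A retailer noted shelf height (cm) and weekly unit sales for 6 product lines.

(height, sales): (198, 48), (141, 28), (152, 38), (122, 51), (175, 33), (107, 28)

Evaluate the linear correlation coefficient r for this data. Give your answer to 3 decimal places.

n = 6, Σx = 895, Σy = 226, Σx² = 139147, Σy² = 9006, Σxy = 34221
nΣxy − ΣxΣy = 205326 − 202270 = 3056
nΣx² − (Σx)² = 834882 − 801025 = 33857; nΣy² − (Σy)² = 54036 − 51076 = 2960
r = 3056 / √(33857 × 2960) = 3056 / 10010.8301 ≈ 0.305

0.305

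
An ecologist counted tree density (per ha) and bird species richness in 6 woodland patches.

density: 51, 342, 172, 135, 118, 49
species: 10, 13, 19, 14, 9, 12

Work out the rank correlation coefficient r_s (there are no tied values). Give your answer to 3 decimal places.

Rank density: 2, 6, 5, 4, 3, 1
Rank species: 2, 4, 6, 5, 1, 3
d = rank(density) − rank(species): 0, 2, -1, -1, 2, -2; Σd² = 14
ρ = 1 − 6Σd² / [n(n²−1)] = 1 − 6×14 / (6×35) = 1 − 84/210 ≈ 0.600

0.600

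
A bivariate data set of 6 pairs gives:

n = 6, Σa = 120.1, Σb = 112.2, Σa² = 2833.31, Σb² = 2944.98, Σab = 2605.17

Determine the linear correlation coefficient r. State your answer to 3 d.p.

0.596

r = (nΣab − ΣaΣb) / √[(nΣa² − (Σa)²)(nΣb² − (Σb)²)]
Numerator: 6×2605.17 − 120.1×112.2 = 2155.8
Denominator: √[(16999.86 − 14424.01)(17669.88 − 12588.84)] = √[2575.85 × 5081.04] = 3617.7337
r = 2155.8 / 3617.7337 ≈ 0.596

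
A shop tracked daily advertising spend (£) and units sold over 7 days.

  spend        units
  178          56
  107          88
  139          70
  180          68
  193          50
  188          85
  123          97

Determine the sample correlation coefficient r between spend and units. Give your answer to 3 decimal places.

-0.680

n = 7, Σx = 1108, Σy = 514, Σx² = 182576, Σy² = 39538, Σxy = 78915
nΣxy − ΣxΣy = 552405 − 569512 = -17107
nΣx² − (Σx)² = 1278032 − 1227664 = 50368; nΣy² − (Σy)² = 276766 − 264196 = 12570
r = -17107 / √(50368 × 12570) = -17107 / 25161.9904 ≈ -0.680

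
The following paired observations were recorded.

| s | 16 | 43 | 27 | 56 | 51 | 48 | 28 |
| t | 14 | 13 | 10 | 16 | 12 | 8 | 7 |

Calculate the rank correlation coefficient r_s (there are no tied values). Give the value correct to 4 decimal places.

0.2143

Rank s: 1, 4, 2, 7, 6, 5, 3
Rank t: 6, 5, 3, 7, 4, 2, 1
d = rank(s) − rank(t): -5, -1, -1, 0, 2, 3, 2; Σd² = 44
ρ = 1 − 6Σd² / [n(n²−1)] = 1 − 6×44 / (7×48) = 1 − 264/336 ≈ 0.2143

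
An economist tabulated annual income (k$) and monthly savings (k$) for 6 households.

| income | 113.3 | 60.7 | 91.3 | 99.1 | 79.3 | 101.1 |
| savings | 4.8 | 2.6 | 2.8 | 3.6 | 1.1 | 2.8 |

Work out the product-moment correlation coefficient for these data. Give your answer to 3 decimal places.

0.683

n = 6, Σx = 544.8, Σy = 17.7, Σx² = 51187.58, Σy² = 59.65, Σxy = 1684.37
nΣxy − ΣxΣy = 10106.22 − 9642.96 = 463.26
nΣx² − (Σx)² = 307125.48 − 296807.04 = 10318.44; nΣy² − (Σy)² = 357.9 − 313.29 = 44.61
r = 463.26 / √(10318.44 × 44.61) = 463.26 / 678.4583 ≈ 0.683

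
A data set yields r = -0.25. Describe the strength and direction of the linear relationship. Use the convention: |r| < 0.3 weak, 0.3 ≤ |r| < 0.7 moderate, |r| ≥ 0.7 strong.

r = -0.25 < 0 so the relationship is negative.
|r| = 0.25, which falls in the weak range.

weak negative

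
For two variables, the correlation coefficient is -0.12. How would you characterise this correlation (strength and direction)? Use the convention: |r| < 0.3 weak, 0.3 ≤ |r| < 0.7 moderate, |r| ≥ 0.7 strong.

weak negative

r = -0.12 < 0 so the relationship is negative.
|r| = 0.12, which falls in the weak range.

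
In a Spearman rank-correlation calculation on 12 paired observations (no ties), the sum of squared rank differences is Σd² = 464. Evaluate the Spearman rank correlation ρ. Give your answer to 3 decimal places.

ρ = 1 − 6Σd² / [n(n²−1)] = 1 − 6×464 / (12×143)
  = 1 − 2784/1716 = 1 − 1.6224 ≈ -0.622

-0.622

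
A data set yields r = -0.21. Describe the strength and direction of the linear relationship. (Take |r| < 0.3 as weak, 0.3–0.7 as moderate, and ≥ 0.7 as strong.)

r = -0.21 < 0 so the relationship is negative.
|r| = 0.21, which falls in the weak range.

weak negative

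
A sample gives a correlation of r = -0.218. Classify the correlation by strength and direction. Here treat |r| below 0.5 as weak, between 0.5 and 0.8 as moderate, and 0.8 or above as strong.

weak negative

r = -0.218 < 0 so the relationship is negative.
|r| = 0.218, which falls in the weak range.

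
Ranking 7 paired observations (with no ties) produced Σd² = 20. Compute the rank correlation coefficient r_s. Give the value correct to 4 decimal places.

0.6429

ρ = 1 − 6Σd² / [n(n²−1)] = 1 − 6×20 / (7×48)
  = 1 − 120/336 = 1 − 0.35714 ≈ 0.6429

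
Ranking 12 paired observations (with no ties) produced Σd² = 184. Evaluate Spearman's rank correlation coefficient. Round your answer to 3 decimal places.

0.357

ρ = 1 − 6Σd² / [n(n²−1)] = 1 − 6×184 / (12×143)
  = 1 − 1104/1716 = 1 − 0.6434 ≈ 0.357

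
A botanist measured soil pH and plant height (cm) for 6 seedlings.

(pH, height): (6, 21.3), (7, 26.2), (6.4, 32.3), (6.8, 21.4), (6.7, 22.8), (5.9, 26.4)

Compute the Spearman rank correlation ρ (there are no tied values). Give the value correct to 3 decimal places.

-0.143

Rank pH: 2, 6, 3, 5, 4, 1
Rank height: 1, 4, 6, 2, 3, 5
d = rank(pH) − rank(height): 1, 2, -3, 3, 1, -4; Σd² = 40
ρ = 1 − 6Σd² / [n(n²−1)] = 1 − 6×40 / (6×35) = 1 − 240/210 ≈ -0.143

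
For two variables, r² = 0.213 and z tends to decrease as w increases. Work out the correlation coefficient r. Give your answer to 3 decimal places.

-0.462

|r| = √0.213 = 0.462
The association is negative, so r = −0.462.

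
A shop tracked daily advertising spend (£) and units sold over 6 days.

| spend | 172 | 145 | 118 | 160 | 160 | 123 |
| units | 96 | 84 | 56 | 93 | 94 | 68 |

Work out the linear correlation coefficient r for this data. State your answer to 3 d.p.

0.972

n = 6, Σx = 878, Σy = 491, Σx² = 130862, Σy² = 41517, Σxy = 73584
nΣxy − ΣxΣy = 441504 − 431098 = 10406
nΣx² − (Σx)² = 785172 − 770884 = 14288; nΣy² − (Σy)² = 249102 − 241081 = 8021
r = 10406 / √(14288 × 8021) = 10406 / 10705.3280 ≈ 0.972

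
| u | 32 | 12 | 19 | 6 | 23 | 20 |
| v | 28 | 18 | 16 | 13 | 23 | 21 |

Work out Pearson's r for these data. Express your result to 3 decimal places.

n = 6, Σu = 112, Σv = 119, Σu² = 2494, Σv² = 2503, Σuv = 2443
nΣuv − ΣuΣv = 14658 − 13328 = 1330
nΣu² − (Σu)² = 14964 − 12544 = 2420; nΣv² − (Σv)² = 15018 − 14161 = 857
r = 1330 / √(2420 × 857) = 1330 / 1440.1181 ≈ 0.924

0.924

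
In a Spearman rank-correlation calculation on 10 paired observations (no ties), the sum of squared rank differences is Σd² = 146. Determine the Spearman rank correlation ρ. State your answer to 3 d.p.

ρ = 1 − 6Σd² / [n(n²−1)] = 1 − 6×146 / (10×99)
  = 1 − 876/990 = 1 − 0.8848 ≈ 0.115

0.115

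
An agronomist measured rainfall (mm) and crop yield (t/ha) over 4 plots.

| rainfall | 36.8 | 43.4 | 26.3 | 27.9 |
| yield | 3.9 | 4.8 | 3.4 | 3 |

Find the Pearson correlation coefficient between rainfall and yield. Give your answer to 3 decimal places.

n = 4, Σx = 134.4, Σy = 15.1, Σx² = 4707.9, Σy² = 58.81, Σxy = 524.96
nΣxy − ΣxΣy = 2099.84 − 2029.44 = 70.4
nΣx² − (Σx)² = 18831.6 − 18063.36 = 768.24; nΣy² − (Σy)² = 235.24 − 228.01 = 7.23
r = 70.4 / √(768.24 × 7.23) = 70.4 / 74.5277 ≈ 0.945

0.945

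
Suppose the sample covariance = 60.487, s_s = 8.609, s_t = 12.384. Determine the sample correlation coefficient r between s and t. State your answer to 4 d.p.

r = Cov(s,t) / (s_s · s_t) = 60.487 / (8.609 × 12.384)
  = 60.487 / 106.6139 ≈ 0.5673

0.5673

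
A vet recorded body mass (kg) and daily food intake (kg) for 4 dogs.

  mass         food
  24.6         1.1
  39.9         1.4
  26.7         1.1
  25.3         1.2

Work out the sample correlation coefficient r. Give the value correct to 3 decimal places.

n = 4, Σx = 116.5, Σy = 4.8, Σx² = 3550.15, Σy² = 5.82, Σxy = 142.65
nΣxy − ΣxΣy = 570.6 − 559.2 = 11.4
nΣx² − (Σx)² = 14200.6 − 13572.25 = 628.35; nΣy² − (Σy)² = 23.28 − 23.04 = 0.24
r = 11.4 / √(628.35 × 0.24) = 11.4 / 12.2802 ≈ 0.928

0.928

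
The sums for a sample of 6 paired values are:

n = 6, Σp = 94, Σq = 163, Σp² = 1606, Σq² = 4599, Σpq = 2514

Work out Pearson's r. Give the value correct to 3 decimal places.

r = (nΣpq − ΣpΣq) / √[(nΣp² − (Σp)²)(nΣq² − (Σq)²)]
Numerator: 6×2514 − 94×163 = -238
Denominator: √[(9636 − 8836)(27594 − 26569)] = √[800 × 1025] = 905.5385
r = -238 / 905.5385 ≈ -0.263

-0.263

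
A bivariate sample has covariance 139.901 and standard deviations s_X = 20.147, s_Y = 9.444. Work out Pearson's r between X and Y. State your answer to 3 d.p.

r = Cov(X,Y) / (s_X · s_Y) = 139.901 / (20.147 × 9.444)
  = 139.901 / 190.2683 ≈ 0.735

0.735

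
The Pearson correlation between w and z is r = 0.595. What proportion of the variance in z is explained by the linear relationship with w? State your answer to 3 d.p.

0.354

r² = (0.595)² = 0.354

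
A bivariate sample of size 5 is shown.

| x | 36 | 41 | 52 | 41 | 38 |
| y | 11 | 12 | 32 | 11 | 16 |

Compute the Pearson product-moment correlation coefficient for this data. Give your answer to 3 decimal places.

0.901

n = 5, Σx = 208, Σy = 82, Σx² = 8806, Σy² = 1666, Σxy = 3611
nΣxy − ΣxΣy = 18055 − 17056 = 999
nΣx² − (Σx)² = 44030 − 43264 = 766; nΣy² − (Σy)² = 8330 − 6724 = 1606
r = 999 / √(766 × 1606) = 999 / 1109.1420 ≈ 0.901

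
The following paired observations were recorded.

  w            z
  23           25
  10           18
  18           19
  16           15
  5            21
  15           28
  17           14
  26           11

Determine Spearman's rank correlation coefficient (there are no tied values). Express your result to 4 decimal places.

-0.3571

Rank w: 7, 2, 6, 4, 1, 3, 5, 8
Rank z: 7, 4, 5, 3, 6, 8, 2, 1
d = rank(w) − rank(z): 0, -2, 1, 1, -5, -5, 3, 7; Σd² = 114
ρ = 1 − 6Σd² / [n(n²−1)] = 1 − 6×114 / (8×63) = 1 − 684/504 ≈ -0.3571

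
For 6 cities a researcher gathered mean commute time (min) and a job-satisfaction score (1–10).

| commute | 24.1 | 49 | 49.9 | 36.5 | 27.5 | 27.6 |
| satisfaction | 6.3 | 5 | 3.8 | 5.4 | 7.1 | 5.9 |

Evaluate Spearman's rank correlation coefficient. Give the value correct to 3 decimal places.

Rank commute: 1, 5, 6, 4, 2, 3
Rank satisfaction: 5, 2, 1, 3, 6, 4
d = rank(commute) − rank(satisfaction): -4, 3, 5, 1, -4, -1; Σd² = 68
ρ = 1 − 6Σd² / [n(n²−1)] = 1 − 6×68 / (6×35) = 1 − 408/210 ≈ -0.943

-0.943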